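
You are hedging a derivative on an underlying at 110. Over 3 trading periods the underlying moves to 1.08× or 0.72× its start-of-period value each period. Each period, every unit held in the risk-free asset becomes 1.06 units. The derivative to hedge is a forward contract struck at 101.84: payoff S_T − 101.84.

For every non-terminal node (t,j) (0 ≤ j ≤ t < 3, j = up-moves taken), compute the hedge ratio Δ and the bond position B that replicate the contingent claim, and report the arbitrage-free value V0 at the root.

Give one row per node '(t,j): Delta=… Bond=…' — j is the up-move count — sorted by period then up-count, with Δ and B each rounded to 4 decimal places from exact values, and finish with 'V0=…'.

(0,0): Delta=1.0000 Bond=-85.5068
(1,0): Delta=1.0000 Bond=-90.6372
(1,1): Delta=1.0000 Bond=-90.6372
(2,0): Delta=1.0000 Bond=-96.0755
(2,1): Delta=1.0000 Bond=-96.0755
(2,2): Delta=1.0000 Bond=-96.0755
V0=24.4932

The replicating-portfolio and risk-neutral prices coincide; use p* = (1.06−0.72)/(1.08−0.72) = 0.9444 for the latter.
Terminal payoffs: V(3,0)=-60.7827, V(3,1)=-40.2541, V(3,2)=-9.4611, V(3,3)=36.7283
(2,0): S=57.0240. Δ = (V_up−V_dn)/(S_up−S_dn) = (-40.2541−-60.7827)/(61.5859−41.0573) = 1.0000. V = [p*·-40.2541 + (1−p*)·-60.7827]/1.06 = -39.0515. B = V − Δ·S = -96.0755.
(2,1): S=85.5360. Δ = (V_up−V_dn)/(S_up−S_dn) = (-9.4611−-40.2541)/(92.3789−61.5859) = 1.0000. V = [p*·-9.4611 + (1−p*)·-40.2541]/1.06 = -10.5395. B = V − Δ·S = -96.0755.
(2,2): S=128.3040. Δ = (V_up−V_dn)/(S_up−S_dn) = (36.7283−-9.4611)/(138.5683−92.3789) = 1.0000. V = [p*·36.7283 + (1−p*)·-9.4611]/1.06 = 32.2285. B = V − Δ·S = -96.0755.
(1,0): S=79.2000. Δ = (V_up−V_dn)/(S_up−S_dn) = (-10.5395−-39.0515)/(85.5360−57.0240) = 1.0000. V = [p*·-10.5395 + (1−p*)·-39.0515]/1.06 = -11.4372. B = V − Δ·S = -90.6372.
(1,1): S=118.8000. Δ = (V_up−V_dn)/(S_up−S_dn) = (32.2285−-10.5395)/(128.3040−85.5360) = 1.0000. V = [p*·32.2285 + (1−p*)·-10.5395]/1.06 = 28.1628. B = V − Δ·S = -90.6372.
(0,0): S=110.0000. Δ = (V_up−V_dn)/(S_up−S_dn) = (28.1628−-11.4372)/(118.8000−79.2000) = 1.0000. V = [p*·28.1628 + (1−p*)·-11.4372]/1.06 = 24.4932. B = V − Δ·S = -85.5068.
Check: Δ(0,0)·S0 + B(0,0) = 24.4932 = V0.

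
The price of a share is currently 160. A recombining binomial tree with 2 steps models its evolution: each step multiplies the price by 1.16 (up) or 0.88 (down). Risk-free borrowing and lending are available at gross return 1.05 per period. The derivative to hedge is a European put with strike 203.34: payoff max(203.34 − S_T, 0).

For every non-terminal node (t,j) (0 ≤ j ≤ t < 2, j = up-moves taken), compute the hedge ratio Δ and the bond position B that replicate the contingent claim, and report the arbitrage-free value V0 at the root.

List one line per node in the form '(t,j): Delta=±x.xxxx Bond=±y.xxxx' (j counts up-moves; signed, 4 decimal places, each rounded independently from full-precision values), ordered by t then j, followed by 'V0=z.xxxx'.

(0,0): Delta=-0.8457 Bond=163.7424
(1,0): Delta=-1.0000 Bond=193.6571
(1,1): Delta=-0.7699 Bond=157.8705
V0=28.4329

Under the risk-neutral measure, an up-move has probability p* = (R−d)/(u−d) = 0.6071 and values discount at R = 1.05.
Terminal payoffs: V(2,0)=79.4360, V(2,1)=40.0120, V(2,2)=0.0000
(1,0): S=140.8000. Δ = (V_up−V_dn)/(S_up−S_dn) = (40.0120−79.4360)/(163.3280−123.9040) = -1.0000. V = [p*·40.0120 + (1−p*)·79.4360]/1.05 = 52.8571. B = V − Δ·S = 193.6571.
(1,1): S=185.6000. Δ = (V_up−V_dn)/(S_up−S_dn) = (0.0000−40.0120)/(215.2960−163.3280) = -0.7699. V = [p*·0.0000 + (1−p*)·40.0120]/1.05 = 14.9705. B = V − Δ·S = 157.8705.
(0,0): S=160.0000. Δ = (V_up−V_dn)/(S_up−S_dn) = (14.9705−52.8571)/(185.6000−140.8000) = -0.8457. V = [p*·14.9705 + (1−p*)·52.8571]/1.05 = 28.4329. B = V − Δ·S = 163.7424.
Root portfolio cost Δ·160+B reproduces V0=28.4329.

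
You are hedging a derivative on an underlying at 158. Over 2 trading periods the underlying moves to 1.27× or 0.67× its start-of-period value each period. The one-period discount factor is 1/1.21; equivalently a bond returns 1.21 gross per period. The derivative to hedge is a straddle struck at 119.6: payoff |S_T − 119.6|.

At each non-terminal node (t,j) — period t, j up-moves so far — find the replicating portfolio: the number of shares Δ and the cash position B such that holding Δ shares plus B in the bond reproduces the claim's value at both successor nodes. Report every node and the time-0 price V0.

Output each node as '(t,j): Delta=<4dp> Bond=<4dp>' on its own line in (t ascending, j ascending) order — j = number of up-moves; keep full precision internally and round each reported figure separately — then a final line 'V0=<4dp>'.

(0,0): Delta=0.9151 Bond=-67.6148
(1,0): Delta=-0.5326 Bond=71.4483
(1,1): Delta=1.0000 Bond=-98.8430
V0=76.9765

The replicating-portfolio and risk-neutral prices coincide; use p* = (1.21−0.67)/(1.27−0.67) = 0.9000 for the latter.
Terminal payoffs: V(2,0)=48.6738, V(2,1)=14.8422, V(2,2)=135.2382
Node (1,0) S=105.8600: V=(p*·14.8422+(1−p*)·48.6738)/1.21=15.0623; Δ=(14.8422−48.6738)/(134.4422−70.9262)=-0.5326; B=V−Δ·S=71.4483
Node (1,1) S=200.6600: V=(p*·135.2382+(1−p*)·14.8422)/1.21=101.8170; Δ=(135.2382−14.8422)/(254.8382−134.4422)=1.0000; B=V−Δ·S=-98.8430
Node (0,0) S=158.0000: V=(p*·101.8170+(1−p*)·15.0623)/1.21=76.9765; Δ=(101.8170−15.0623)/(200.6600−105.8600)=0.9151; B=V−Δ·S=-67.6148
The time-0 hedge costs 76.9765, which is the no-arbitrage price.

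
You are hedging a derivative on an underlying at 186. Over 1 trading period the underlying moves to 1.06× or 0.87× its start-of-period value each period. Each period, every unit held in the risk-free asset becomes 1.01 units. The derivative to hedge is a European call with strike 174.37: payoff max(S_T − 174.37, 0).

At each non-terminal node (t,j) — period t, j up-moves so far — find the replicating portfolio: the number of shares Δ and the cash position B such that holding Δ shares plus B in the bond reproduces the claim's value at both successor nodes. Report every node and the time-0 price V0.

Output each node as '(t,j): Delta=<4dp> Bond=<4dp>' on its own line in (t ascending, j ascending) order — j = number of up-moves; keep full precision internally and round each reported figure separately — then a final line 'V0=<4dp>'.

Since d<R<u, set p* = (R−d)/(u−d) = 0.7368; price each node as the discounted p*-expectation of its children.
Payoff layer (t=1): V(1,0)=0.0000, V(1,1)=22.7900
Node (0,0) S=186.0000: V=(p*·22.7900+(1−p*)·0.0000)/1.01=16.6264; Δ=(22.7900−0.0000)/(197.1600−161.8200)=0.6449; B=V−Δ·S=-103.3210
The time-0 hedge costs 16.6264, which is the no-arbitrage price.

(0,0): Delta=0.6449 Bond=-103.3210
V0=16.6264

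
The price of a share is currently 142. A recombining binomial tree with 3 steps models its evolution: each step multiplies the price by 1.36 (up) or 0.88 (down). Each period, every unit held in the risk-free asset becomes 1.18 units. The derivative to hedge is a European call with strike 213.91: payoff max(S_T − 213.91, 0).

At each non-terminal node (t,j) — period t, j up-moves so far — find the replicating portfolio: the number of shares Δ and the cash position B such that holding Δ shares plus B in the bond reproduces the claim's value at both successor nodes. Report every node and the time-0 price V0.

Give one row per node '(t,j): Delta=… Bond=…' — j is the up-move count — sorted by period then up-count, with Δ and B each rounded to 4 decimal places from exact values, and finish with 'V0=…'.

No-arbitrage ⇒ martingale measure with p* = (R−d)/(u−d) = 0.6250.
At expiry t=3: V(3,0)=0.0000, V(3,1)=0.0000, V(3,2)=17.2160, V(3,3)=143.2848
  t=2,j=0: stock 109.9648 → up 149.5521 (V=0.0000), down 96.7690 (V=0.0000). Price 0.0000; hedge Δ=0.0000, bond B=0.0000.
  t=2,j=1: stock 169.9456 → up 231.1260 (V=17.2160), down 149.5521 (V=0.0000). Price 9.1187; hedge Δ=0.2110, bond B=-26.7480.
  t=2,j=2: stock 262.6432 → up 357.1948 (V=143.2848), down 231.1260 (V=17.2160). Price 81.3635; hedge Δ=1.0000, bond B=-181.2797.
  t=1,j=0: stock 124.9600 → up 169.9456 (V=9.1187), down 109.9648 (V=0.0000). Price 4.8298; hedge Δ=0.1520, bond B=-14.1674.
  t=1,j=1: stock 193.1200 → up 262.6432 (V=81.3635), down 169.9456 (V=9.1187). Price 45.9930; hedge Δ=0.7794, bond B=-104.5172.
  t=0,j=0: stock 142.0000 → up 193.1200 (V=45.9930), down 124.9600 (V=4.8298). Price 25.8956; hedge Δ=0.6039, bond B=-59.8610.
Self-financing check: at every node Δ·S+B equals the discounted successor values.

(0,0): Delta=0.6039 Bond=-59.8610
(1,0): Delta=0.1520 Bond=-14.1674
(1,1): Delta=0.7794 Bond=-104.5172
(2,0): Delta=0.0000 Bond=0.0000
(2,1): Delta=0.2110 Bond=-26.7480
(2,2): Delta=1.0000 Bond=-181.2797
V0=25.8956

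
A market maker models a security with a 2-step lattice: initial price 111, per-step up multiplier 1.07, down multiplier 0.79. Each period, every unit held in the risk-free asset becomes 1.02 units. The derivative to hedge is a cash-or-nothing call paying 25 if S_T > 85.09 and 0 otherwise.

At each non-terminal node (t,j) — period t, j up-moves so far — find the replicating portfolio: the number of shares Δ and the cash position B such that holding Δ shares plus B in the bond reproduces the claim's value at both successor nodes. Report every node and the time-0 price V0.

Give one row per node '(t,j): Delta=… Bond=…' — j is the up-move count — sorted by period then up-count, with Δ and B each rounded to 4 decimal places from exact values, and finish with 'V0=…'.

No-arbitrage ⇒ martingale measure with p* = (R−d)/(u−d) = 0.8214.
Terminal payoffs: V(2,0)=0.0000, V(2,1)=25.0000, V(2,2)=25.0000
  t=1,j=0: stock 87.6900 → up 93.8283 (V=25.0000), down 69.2751 (V=0.0000). Price 20.1331; hedge Δ=1.0182, bond B=-69.1527.
  t=1,j=1: stock 118.7700 → up 127.0839 (V=25.0000), down 93.8283 (V=25.0000). Price 24.5098; hedge Δ=0.0000, bond B=24.5098.
  t=0,j=0: stock 111.0000 → up 118.7700 (V=24.5098), down 87.6900 (V=20.1331). Price 23.2630; hedge Δ=0.1408, bond B=7.6317.
The time-0 hedge costs 23.2630, which is the no-arbitrage price.

(0,0): Delta=0.1408 Bond=7.6317
(1,0): Delta=1.0182 Bond=-69.1527
(1,1): Delta=0.0000 Bond=24.5098
V0=23.2630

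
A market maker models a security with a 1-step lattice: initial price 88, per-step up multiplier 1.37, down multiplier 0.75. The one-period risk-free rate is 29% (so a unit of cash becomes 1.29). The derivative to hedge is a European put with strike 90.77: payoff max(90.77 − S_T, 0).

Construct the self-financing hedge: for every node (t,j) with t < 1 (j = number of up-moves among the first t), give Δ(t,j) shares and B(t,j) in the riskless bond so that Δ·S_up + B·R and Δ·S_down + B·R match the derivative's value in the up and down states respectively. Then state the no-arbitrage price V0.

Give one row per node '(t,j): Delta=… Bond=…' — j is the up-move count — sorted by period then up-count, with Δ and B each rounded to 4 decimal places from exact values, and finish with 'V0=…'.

(0,0): Delta=-0.4540 Bond=42.4292
V0=2.4776

No-arbitrage ⇒ martingale measure with p* = (R−d)/(u−d) = 0.8710.
Terminal payoffs: V(1,0)=24.7700, V(1,1)=0.0000
(0,0): S=88.0000. Δ = (V_up−V_dn)/(S_up−S_dn) = (0.0000−24.7700)/(120.5600−66.0000) = -0.4540. V = [p*·0.0000 + (1−p*)·24.7700]/1.29 = 2.4776. B = V − Δ·S = 42.4292.
Root portfolio cost Δ·88+B reproduces V0=2.4776.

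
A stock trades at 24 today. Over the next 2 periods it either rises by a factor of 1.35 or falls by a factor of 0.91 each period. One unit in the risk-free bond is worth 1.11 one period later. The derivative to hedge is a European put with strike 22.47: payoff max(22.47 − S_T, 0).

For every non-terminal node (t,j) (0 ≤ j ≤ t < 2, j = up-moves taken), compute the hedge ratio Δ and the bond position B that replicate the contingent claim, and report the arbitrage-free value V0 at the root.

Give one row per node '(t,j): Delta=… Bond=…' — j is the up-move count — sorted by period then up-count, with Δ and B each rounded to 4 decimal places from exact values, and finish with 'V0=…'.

Risk-neutral probability p* = (R−d)/(u−d) = (1.11−0.91)/(1.35−0.91) = 0.4545.
Terminal values V(2,·): V(2,0)=2.5956, V(2,1)=0.0000, V(2,2)=0.0000
Node (1,0) S=21.8400: V=(p*·0.0000+(1−p*)·2.5956)/1.11=1.2755; Δ=(0.0000−2.5956)/(29.4840−19.8744)=-0.2701; B=V−Δ·S=7.1746
Node (1,1) S=32.4000: V=(p*·0.0000+(1−p*)·0.0000)/1.11=0.0000; Δ=(0.0000−0.0000)/(43.7400−29.4840)=0.0000; B=V−Δ·S=0.0000
Node (0,0) S=24.0000: V=(p*·0.0000+(1−p*)·1.2755)/1.11=0.6268; Δ=(0.0000−1.2755)/(32.4000−21.8400)=-0.1208; B=V−Δ·S=3.5256
Check: Δ(0,0)·S0 + B(0,0) = 0.6268 = V0.

(0,0): Delta=-0.1208 Bond=3.5256
(1,0): Delta=-0.2701 Bond=7.1746
(1,1): Delta=0.0000 Bond=0.0000
V0=0.6268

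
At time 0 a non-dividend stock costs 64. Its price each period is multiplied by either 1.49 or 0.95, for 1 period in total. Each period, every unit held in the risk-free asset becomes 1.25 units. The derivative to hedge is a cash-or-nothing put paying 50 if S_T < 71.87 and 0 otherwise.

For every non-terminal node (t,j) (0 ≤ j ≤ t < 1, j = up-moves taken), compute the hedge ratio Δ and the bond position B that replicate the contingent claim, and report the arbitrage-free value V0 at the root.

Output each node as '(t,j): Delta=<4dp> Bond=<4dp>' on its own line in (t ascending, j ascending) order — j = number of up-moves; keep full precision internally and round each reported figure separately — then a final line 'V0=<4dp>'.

Risk-neutral probability p* = (R−d)/(u−d) = (1.25−0.95)/(1.49−0.95) = 0.5556.
At expiry t=1: V(1,0)=50.0000, V(1,1)=0.0000
  t=0,j=0: stock 64.0000 → up 95.3600 (V=0.0000), down 60.8000 (V=50.0000). Price 17.7778; hedge Δ=-1.4468, bond B=110.3704.
Self-financing check: at every node Δ·S+B equals the discounted successor values.

(0,0): Delta=-1.4468 Bond=110.3704
V0=17.7778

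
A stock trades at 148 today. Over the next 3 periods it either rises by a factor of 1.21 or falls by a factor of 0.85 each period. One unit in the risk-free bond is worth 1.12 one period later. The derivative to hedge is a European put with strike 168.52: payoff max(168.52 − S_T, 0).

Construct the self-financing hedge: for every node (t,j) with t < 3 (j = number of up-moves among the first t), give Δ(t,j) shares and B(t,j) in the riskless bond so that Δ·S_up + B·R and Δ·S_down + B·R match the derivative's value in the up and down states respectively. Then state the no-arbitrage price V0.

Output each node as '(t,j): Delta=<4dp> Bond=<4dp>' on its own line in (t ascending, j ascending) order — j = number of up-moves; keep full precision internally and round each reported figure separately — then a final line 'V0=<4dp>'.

Since d<R<u, set p* = (R−d)/(u−d) = 0.7500; price each node as the discounted p*-expectation of its children.
Payoff layer (t=3): V(3,0)=77.6295, V(3,1)=39.1347, V(3,2)=0.0000, V(3,3)=0.0000
Node (2,0) S=106.9300: V=(p*·39.1347+(1−p*)·77.6295)/1.12=43.5343; Δ=(39.1347−77.6295)/(129.3853−90.8905)=-1.0000; B=V−Δ·S=150.4643
Node (2,1) S=152.2180: V=(p*·0.0000+(1−p*)·39.1347)/1.12=8.7354; Δ=(0.0000−39.1347)/(184.1838−129.3853)=-0.7142; B=V−Δ·S=117.4429
Node (2,2) S=216.6868: V=(p*·0.0000+(1−p*)·0.0000)/1.12=0.0000; Δ=(0.0000−0.0000)/(262.1910−184.1838)=0.0000; B=V−Δ·S=0.0000
Node (1,0) S=125.8000: V=(p*·8.7354+(1−p*)·43.5343)/1.12=15.5671; Δ=(8.7354−43.5343)/(152.2180−106.9300)=-0.7684; B=V−Δ·S=112.2306
Node (1,1) S=179.0800: V=(p*·0.0000+(1−p*)·8.7354)/1.12=1.9499; Δ=(0.0000−8.7354)/(216.6868−152.2180)=-0.1355; B=V−Δ·S=26.2149
Node (0,0) S=148.0000: V=(p*·1.9499+(1−p*)·15.5671)/1.12=4.7805; Δ=(1.9499−15.5671)/(179.0800−125.8000)=-0.2556; B=V−Δ·S=42.6061
Each (Δ,B) replicates both successor values, so the strategy is self-financing and V0 is arbitrage-free.

(0,0): Delta=-0.2556 Bond=42.6061
(1,0): Delta=-0.7684 Bond=112.2306
(1,1): Delta=-0.1355 Bond=26.2149
(2,0): Delta=-1.0000 Bond=150.4643
(2,1): Delta=-0.7142 Bond=117.4429
(2,2): Delta=0.0000 Bond=0.0000
V0=4.7805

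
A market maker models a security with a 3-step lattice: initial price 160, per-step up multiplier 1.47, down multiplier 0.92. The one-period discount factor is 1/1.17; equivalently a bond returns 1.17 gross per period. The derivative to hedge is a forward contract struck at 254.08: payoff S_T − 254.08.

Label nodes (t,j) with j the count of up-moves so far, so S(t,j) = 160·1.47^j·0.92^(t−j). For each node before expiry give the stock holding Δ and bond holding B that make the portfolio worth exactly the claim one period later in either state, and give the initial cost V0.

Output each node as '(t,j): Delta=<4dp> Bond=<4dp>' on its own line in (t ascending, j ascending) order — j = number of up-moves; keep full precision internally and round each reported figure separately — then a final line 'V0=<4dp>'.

(0,0): Delta=1.0000 Bond=-158.6401
(1,0): Delta=1.0000 Bond=-185.6089
(1,1): Delta=1.0000 Bond=-185.6089
(2,0): Delta=1.0000 Bond=-217.1624
(2,1): Delta=1.0000 Bond=-217.1624
(2,2): Delta=1.0000 Bond=-217.1624
V0=1.3599

Since d<R<u, set p* = (R−d)/(u−d) = 0.4545; price each node as the discounted p*-expectation of its children.
At expiry t=3: V(3,0)=-129.4899, V(3,1)=-55.0067, V(3,2)=64.0045, V(3,3)=254.1637
  t=2,j=0: stock 135.4240 → up 199.0733 (V=-55.0067), down 124.5901 (V=-129.4899). Price -81.7384; hedge Δ=1.0000, bond B=-217.1624.
  t=2,j=1: stock 216.3840 → up 318.0845 (V=64.0045), down 199.0733 (V=-55.0067). Price -0.7784; hedge Δ=1.0000, bond B=-217.1624.
  t=2,j=2: stock 345.7440 → up 508.2437 (V=254.1637), down 318.0845 (V=64.0045). Price 128.5816; hedge Δ=1.0000, bond B=-217.1624.
  t=1,j=0: stock 147.2000 → up 216.3840 (V=-0.7784), down 135.4240 (V=-81.7384). Price -38.4089; hedge Δ=1.0000, bond B=-185.6089.
  t=1,j=1: stock 235.2000 → up 345.7440 (V=128.5816), down 216.3840 (V=-0.7784). Price 49.5911; hedge Δ=1.0000, bond B=-185.6089.
  t=0,j=0: stock 160.0000 → up 235.2000 (V=49.5911), down 147.2000 (V=-38.4089). Price 1.3599; hedge Δ=1.0000, bond B=-158.6401.
The time-0 hedge costs 1.3599, which is the no-arbitrage price.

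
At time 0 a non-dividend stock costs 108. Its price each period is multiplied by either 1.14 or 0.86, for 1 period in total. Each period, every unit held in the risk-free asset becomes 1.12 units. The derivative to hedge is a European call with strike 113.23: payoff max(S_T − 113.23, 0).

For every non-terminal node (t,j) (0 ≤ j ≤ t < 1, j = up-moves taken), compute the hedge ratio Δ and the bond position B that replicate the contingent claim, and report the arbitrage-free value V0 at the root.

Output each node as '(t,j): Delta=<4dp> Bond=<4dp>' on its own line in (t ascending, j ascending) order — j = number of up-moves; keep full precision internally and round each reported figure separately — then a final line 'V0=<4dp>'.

No-arbitrage ⇒ martingale measure with p* = (R−d)/(u−d) = 0.9286.
Terminal payoffs: V(1,0)=0.0000, V(1,1)=9.8900
Node (0,0) S=108.0000: V=(p*·9.8900+(1−p*)·0.0000)/1.12=8.1996; Δ=(9.8900−0.0000)/(123.1200−92.8800)=0.3271; B=V−Δ·S=-27.1218
Self-financing check: at every node Δ·S+B equals the discounted successor values.

(0,0): Delta=0.3271 Bond=-27.1218
V0=8.1996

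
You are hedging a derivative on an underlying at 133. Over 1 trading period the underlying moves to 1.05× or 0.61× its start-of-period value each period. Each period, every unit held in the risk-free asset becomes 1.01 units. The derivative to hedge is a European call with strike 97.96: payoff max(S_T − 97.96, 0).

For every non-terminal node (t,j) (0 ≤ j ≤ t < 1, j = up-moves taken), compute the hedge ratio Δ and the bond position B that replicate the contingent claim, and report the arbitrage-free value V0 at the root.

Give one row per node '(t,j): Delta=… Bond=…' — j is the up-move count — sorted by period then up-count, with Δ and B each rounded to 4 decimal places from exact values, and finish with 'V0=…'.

(0,0): Delta=0.7124 Bond=-57.2252
V0=37.5248

No-arbitrage ⇒ martingale measure with p* = (R−d)/(u−d) = 0.9091.
Terminal values V(1,·): V(1,0)=0.0000, V(1,1)=41.6900
(0,0): S=133.0000. Δ = (V_up−V_dn)/(S_up−S_dn) = (41.6900−0.0000)/(139.6500−81.1300) = 0.7124. V = [p*·41.6900 + (1−p*)·0.0000]/1.01 = 37.5248. B = V − Δ·S = -57.2252.
Each (Δ,B) replicates both successor values, so the strategy is self-financing and V0 is arbitrage-free.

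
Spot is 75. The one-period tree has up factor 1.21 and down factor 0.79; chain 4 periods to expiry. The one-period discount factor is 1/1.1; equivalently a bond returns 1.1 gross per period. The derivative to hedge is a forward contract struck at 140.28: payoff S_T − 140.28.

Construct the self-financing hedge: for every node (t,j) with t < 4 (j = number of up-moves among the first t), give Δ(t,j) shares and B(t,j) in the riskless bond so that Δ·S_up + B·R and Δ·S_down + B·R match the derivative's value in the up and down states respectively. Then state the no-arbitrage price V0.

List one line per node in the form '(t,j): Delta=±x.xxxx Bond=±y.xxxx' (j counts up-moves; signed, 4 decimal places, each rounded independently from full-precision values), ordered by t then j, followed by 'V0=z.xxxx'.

The replicating-portfolio and risk-neutral prices coincide; use p* = (1.1−0.79)/(1.21−0.79) = 0.7381 for the latter.
At expiry t=4: V(4,0)=-111.0674, V(4,1)=-95.5367, V(4,2)=-71.7491, V(4,3)=-35.3150, V(4,4)=20.4892
  t=3,j=0: stock 36.9779 → up 44.7433 (V=-95.5367), down 29.2126 (V=-111.0674). Price -90.5493; hedge Δ=1.0000, bond B=-127.5273.
  t=3,j=1: stock 56.6371 → up 68.5309 (V=-71.7491), down 44.7433 (V=-95.5367). Price -70.8902; hedge Δ=1.0000, bond B=-127.5273.
  t=3,j=2: stock 86.7479 → up 104.9650 (V=-35.3150), down 68.5309 (V=-71.7491). Price -40.7793; hedge Δ=1.0000, bond B=-127.5273.
  t=3,j=3: stock 132.8671 → up 160.7692 (V=20.4892), down 104.9650 (V=-35.3150). Price 5.3398; hedge Δ=1.0000, bond B=-127.5273.
  t=2,j=0: stock 46.8075 → up 56.6371 (V=-70.8902), down 36.9779 (V=-90.5493). Price -69.1264; hedge Δ=1.0000, bond B=-115.9339.
  t=2,j=1: stock 71.6925 → up 86.7479 (V=-40.7793), down 56.6371 (V=-70.8902). Price -44.2414; hedge Δ=1.0000, bond B=-115.9339.
  t=2,j=2: stock 109.8075 → up 132.8671 (V=5.3398), down 86.7479 (V=-40.7793). Price -6.1264; hedge Δ=1.0000, bond B=-115.9339.
  t=1,j=0: stock 59.2500 → up 71.6925 (V=-44.2414), down 46.8075 (V=-69.1264). Price -46.1444; hedge Δ=1.0000, bond B=-105.3944.
  t=1,j=1: stock 90.7500 → up 109.8075 (V=-6.1264), down 71.6925 (V=-44.2414). Price -14.6444; hedge Δ=1.0000, bond B=-105.3944.
  t=0,j=0: stock 75.0000 → up 90.7500 (V=-14.6444), down 59.2500 (V=-46.1444). Price -20.8131; hedge Δ=1.0000, bond B=-95.8131.
Check: Δ(0,0)·S0 + B(0,0) = -20.8131 = V0.

(0,0): Delta=1.0000 Bond=-95.8131
(1,0): Delta=1.0000 Bond=-105.3944
(1,1): Delta=1.0000 Bond=-105.3944
(2,0): Delta=1.0000 Bond=-115.9339
(2,1): Delta=1.0000 Bond=-115.9339
(2,2): Delta=1.0000 Bond=-115.9339
(3,0): Delta=1.0000 Bond=-127.5273
(3,1): Delta=1.0000 Bond=-127.5273
(3,2): Delta=1.0000 Bond=-127.5273
(3,3): Delta=1.0000 Bond=-127.5273
V0=-20.8131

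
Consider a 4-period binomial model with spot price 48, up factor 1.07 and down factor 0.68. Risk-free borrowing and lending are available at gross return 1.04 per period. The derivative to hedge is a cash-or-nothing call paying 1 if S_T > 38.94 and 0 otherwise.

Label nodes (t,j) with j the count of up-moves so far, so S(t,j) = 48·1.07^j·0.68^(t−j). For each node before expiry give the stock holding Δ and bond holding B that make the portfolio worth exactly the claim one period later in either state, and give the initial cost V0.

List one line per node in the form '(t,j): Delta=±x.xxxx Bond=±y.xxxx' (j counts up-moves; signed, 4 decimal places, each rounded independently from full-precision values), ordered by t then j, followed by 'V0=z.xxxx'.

Since d<R<u, set p* = (R−d)/(u−d) = 0.9231; price each node as the discounted p*-expectation of its children.
At expiry t=4: V(4,0)=0.0000, V(4,1)=0.0000, V(4,2)=0.0000, V(4,3)=1.0000, V(4,4)=1.0000
(3,0): S=15.0927. Δ = (V_up−V_dn)/(S_up−S_dn) = (0.0000−0.0000)/(16.1492−10.2631) = 0.0000. V = [p*·0.0000 + (1−p*)·0.0000]/1.04 = 0.0000. B = V − Δ·S = 0.0000.
(3,1): S=23.7489. Δ = (V_up−V_dn)/(S_up−S_dn) = (0.0000−0.0000)/(25.4113−16.1492) = 0.0000. V = [p*·0.0000 + (1−p*)·0.0000]/1.04 = 0.0000. B = V − Δ·S = 0.0000.
(3,2): S=37.3695. Δ = (V_up−V_dn)/(S_up−S_dn) = (1.0000−0.0000)/(39.9854−25.4113) = 0.0686. V = [p*·1.0000 + (1−p*)·0.0000]/1.04 = 0.8876. B = V − Δ·S = -1.6765.
(3,3): S=58.8021. Δ = (V_up−V_dn)/(S_up−S_dn) = (1.0000−1.0000)/(62.9182−39.9854) = 0.0000. V = [p*·1.0000 + (1−p*)·1.0000]/1.04 = 0.9615. B = V − Δ·S = 0.9615.
(2,0): S=22.1952. Δ = (V_up−V_dn)/(S_up−S_dn) = (0.0000−0.0000)/(23.7489−15.0927) = 0.0000. V = [p*·0.0000 + (1−p*)·0.0000]/1.04 = 0.0000. B = V − Δ·S = 0.0000.
(2,1): S=34.9248. Δ = (V_up−V_dn)/(S_up−S_dn) = (0.8876−0.0000)/(37.3695−23.7489) = 0.0652. V = [p*·0.8876 + (1−p*)·0.0000]/1.04 = 0.7878. B = V − Δ·S = -1.4880.
(2,2): S=54.9552. Δ = (V_up−V_dn)/(S_up−S_dn) = (0.9615−0.8876)/(58.8021−37.3695) = 0.0035. V = [p*·0.9615 + (1−p*)·0.8876]/1.04 = 0.9191. B = V − Δ·S = 0.7294.
(1,0): S=32.6400. Δ = (V_up−V_dn)/(S_up−S_dn) = (0.7878−0.0000)/(34.9248−22.1952) = 0.0619. V = [p*·0.7878 + (1−p*)·0.0000]/1.04 = 0.6992. B = V − Δ·S = -1.3207.
(1,1): S=51.3600. Δ = (V_up−V_dn)/(S_up−S_dn) = (0.9191−0.7878)/(54.9552−34.9248) = 0.0066. V = [p*·0.9191 + (1−p*)·0.7878]/1.04 = 0.8740. B = V − Δ·S = 0.5374.
(0,0): S=48.0000. Δ = (V_up−V_dn)/(S_up−S_dn) = (0.8740−0.6992)/(51.3600−32.6400) = 0.0093. V = [p*·0.8740 + (1−p*)·0.6992]/1.04 = 0.8275. B = V − Δ·S = 0.3793.
Root portfolio cost Δ·48+B reproduces V0=0.8275.

(0,0): Delta=0.0093 Bond=0.3793
(1,0): Delta=0.0619 Bond=-1.3207
(1,1): Delta=0.0066 Bond=0.5374
(2,0): Delta=0.0000 Bond=0.0000
(2,1): Delta=0.0652 Bond=-1.4880
(2,2): Delta=0.0035 Bond=0.7294
(3,0): Delta=0.0000 Bond=0.0000
(3,1): Delta=0.0000 Bond=0.0000
(3,2): Delta=0.0686 Bond=-1.6765
(3,3): Delta=0.0000 Bond=0.9615
V0=0.8275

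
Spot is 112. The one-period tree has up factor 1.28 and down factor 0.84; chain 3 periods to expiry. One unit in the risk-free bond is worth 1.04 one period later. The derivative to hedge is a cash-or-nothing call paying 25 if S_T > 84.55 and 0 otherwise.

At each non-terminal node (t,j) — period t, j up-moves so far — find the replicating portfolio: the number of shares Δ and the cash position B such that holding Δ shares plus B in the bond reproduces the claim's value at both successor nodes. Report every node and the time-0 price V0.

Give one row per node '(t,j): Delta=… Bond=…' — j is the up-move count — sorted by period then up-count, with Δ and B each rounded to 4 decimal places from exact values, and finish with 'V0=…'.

Since d<R<u, set p* = (R−d)/(u−d) = 0.4545; price each node as the discounted p*-expectation of its children.
At expiry t=3: V(3,0)=0.0000, V(3,1)=25.0000, V(3,2)=25.0000, V(3,3)=25.0000
Node (2,0) S=79.0272: V=(p*·25.0000+(1−p*)·0.0000)/1.04=10.9266; Δ=(25.0000−0.0000)/(101.1548−66.3828)=0.7190; B=V−Δ·S=-45.8916
Node (2,1) S=120.4224: V=(p*·25.0000+(1−p*)·25.0000)/1.04=24.0385; Δ=(25.0000−25.0000)/(154.1407−101.1548)=0.0000; B=V−Δ·S=24.0385
Node (2,2) S=183.5008: V=(p*·25.0000+(1−p*)·25.0000)/1.04=24.0385; Δ=(25.0000−25.0000)/(234.8810−154.1407)=0.0000; B=V−Δ·S=24.0385
Node (1,0) S=94.0800: V=(p*·24.0385+(1−p*)·10.9266)/1.04=16.2370; Δ=(24.0385−10.9266)/(120.4224−79.0272)=0.3167; B=V−Δ·S=-13.5627
Node (1,1) S=143.3600: V=(p*·24.0385+(1−p*)·24.0385)/1.04=23.1139; Δ=(24.0385−24.0385)/(183.5008−120.4224)=0.0000; B=V−Δ·S=23.1139
Node (0,0) S=112.0000: V=(p*·23.1139+(1−p*)·16.2370)/1.04=18.6182; Δ=(23.1139−16.2370)/(143.3600−94.0800)=0.1395; B=V−Δ·S=2.9889
The time-0 hedge costs 18.6182, which is the no-arbitrage price.

(0,0): Delta=0.1395 Bond=2.9889
(1,0): Delta=0.3167 Bond=-13.5627
(1,1): Delta=0.0000 Bond=23.1139
(2,0): Delta=0.7190 Bond=-45.8916
(2,1): Delta=0.0000 Bond=24.0385
(2,2): Delta=0.0000 Bond=24.0385
V0=18.6182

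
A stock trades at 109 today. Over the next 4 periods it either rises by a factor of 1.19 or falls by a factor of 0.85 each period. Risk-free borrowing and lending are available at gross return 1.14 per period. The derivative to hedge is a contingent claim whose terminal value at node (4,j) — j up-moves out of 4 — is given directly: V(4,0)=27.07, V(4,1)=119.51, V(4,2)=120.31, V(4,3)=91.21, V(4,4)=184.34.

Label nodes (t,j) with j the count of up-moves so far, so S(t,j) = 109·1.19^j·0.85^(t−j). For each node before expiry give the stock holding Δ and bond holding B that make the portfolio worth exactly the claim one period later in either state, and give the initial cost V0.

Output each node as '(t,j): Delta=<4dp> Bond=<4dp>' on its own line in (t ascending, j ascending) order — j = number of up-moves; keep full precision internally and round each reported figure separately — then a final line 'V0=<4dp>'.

Since d<R<u, set p* = (R−d)/(u−d) = 0.8529; price each node as the discounted p*-expectation of its children.
At expiry t=4: V(4,0)=27.0700, V(4,1)=119.5100, V(4,2)=120.3100, V(4,3)=91.2100, V(4,4)=184.3400
Node (3,0) S=66.9396: V=(p*·119.5100+(1−p*)·27.0700)/1.14=92.9087; Δ=(119.5100−27.0700)/(79.6582−56.8987)=4.0616; B=V−Δ·S=-178.9737
Node (3,1) S=93.7155: V=(p*·120.3100+(1−p*)·119.5100)/1.14=105.4319; Δ=(120.3100−119.5100)/(111.5214−79.6582)=0.0251; B=V−Δ·S=103.0789
Node (3,2) S=131.2017: V=(p*·91.2100+(1−p*)·120.3100)/1.14=83.7626; Δ=(91.2100−120.3100)/(156.1300−111.5214)=-0.6523; B=V−Δ·S=169.3509
Node (3,3) S=183.6823: V=(p*·184.3400+(1−p*)·91.2100)/1.14=149.6881; Δ=(184.3400−91.2100)/(218.5820−156.1300)=1.4912; B=V−Δ·S=-124.2237
Node (2,0) S=78.7525: V=(p*·105.4319+(1−p*)·92.9087)/1.14=90.8686; Δ=(105.4319−92.9087)/(93.7155−66.9396)=0.4677; B=V−Δ·S=54.0356
Node (2,1) S=110.2535: V=(p*·83.7626+(1−p*)·105.4319)/1.14=76.2713; Δ=(83.7626−105.4319)/(131.2017−93.7155)=-0.5781; B=V−Δ·S=140.0044
Node (2,2) S=154.3549: V=(p*·149.6881+(1−p*)·83.7626)/1.14=122.8010; Δ=(149.6881−83.7626)/(183.6823−131.2017)=1.2562; B=V−Δ·S=-71.0973
Node (1,0) S=92.6500: V=(p*·76.2713+(1−p*)·90.8686)/1.14=68.7877; Δ=(76.2713−90.8686)/(110.2535−78.7525)=-0.4634; B=V−Δ·S=111.7210
Node (1,1) S=129.7100: V=(p*·122.8010+(1−p*)·76.2713)/1.14=101.7179; Δ=(122.8010−76.2713)/(154.3549−110.2535)=1.0551; B=V−Δ·S=-35.1342
Node (0,0) S=109.0000: V=(p*·101.7179+(1−p*)·68.7877)/1.14=84.9783; Δ=(101.7179−68.7877)/(129.7100−92.6500)=0.8886; B=V−Δ·S=-11.8753
Check: Δ(0,0)·S0 + B(0,0) = 84.9783 = V0.

(0,0): Delta=0.8886 Bond=-11.8753
(1,0): Delta=-0.4634 Bond=111.7210
(1,1): Delta=1.0551 Bond=-35.1342
(2,0): Delta=0.4677 Bond=54.0356
(2,1): Delta=-0.5781 Bond=140.0044
(2,2): Delta=1.2562 Bond=-71.0973
(3,0): Delta=4.0616 Bond=-178.9737
(3,1): Delta=0.0251 Bond=103.0789
(3,2): Delta=-0.6523 Bond=169.3509
(3,3): Delta=1.4912 Bond=-124.2237
V0=84.9783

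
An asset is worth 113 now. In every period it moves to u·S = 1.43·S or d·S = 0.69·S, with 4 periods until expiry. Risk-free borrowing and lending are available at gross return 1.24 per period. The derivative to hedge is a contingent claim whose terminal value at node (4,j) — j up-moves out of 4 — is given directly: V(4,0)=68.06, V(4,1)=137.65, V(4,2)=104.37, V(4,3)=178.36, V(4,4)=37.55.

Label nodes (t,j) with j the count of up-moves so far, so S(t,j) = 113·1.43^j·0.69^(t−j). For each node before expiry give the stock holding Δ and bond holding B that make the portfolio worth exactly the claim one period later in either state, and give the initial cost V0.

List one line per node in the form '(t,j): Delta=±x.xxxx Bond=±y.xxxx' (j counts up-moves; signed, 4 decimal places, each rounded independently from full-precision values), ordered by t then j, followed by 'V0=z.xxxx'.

Risk-neutral probability p* = (R−d)/(u−d) = (1.24−0.69)/(1.43−0.69) = 0.7432.
Terminal payoffs: V(4,0)=68.0600, V(4,1)=137.6500, V(4,2)=104.3700, V(4,3)=178.3600, V(4,4)=37.5500
Node (3,0) S=37.1215: V=(p*·137.6500+(1−p*)·68.0600)/1.24=96.5986; Δ=(137.6500−68.0600)/(53.0838−25.6138)=2.5333; B=V−Δ·S=2.5581
Node (3,1) S=76.9330: V=(p*·104.3700+(1−p*)·137.6500)/1.24=91.0604; Δ=(104.3700−137.6500)/(110.0142−53.0838)=-0.5846; B=V−Δ·S=136.0333
Node (3,2) S=159.4409: V=(p*·178.3600+(1−p*)·104.3700)/1.24=128.5182; Δ=(178.3600−104.3700)/(228.0004−110.0142)=0.6271; B=V−Δ·S=28.5317
Node (3,3) S=330.4354: V=(p*·37.5500+(1−p*)·178.3600)/1.24=59.4386; Δ=(37.5500−178.3600)/(472.5226−228.0004)=-0.5759; B=V−Δ·S=249.7224
Node (2,0) S=53.7993: V=(p*·91.0604+(1−p*)·96.5986)/1.24=74.5825; Δ=(91.0604−96.5986)/(76.9330−37.1215)=-0.1391; B=V−Δ·S=82.0667
Node (2,1) S=111.4971: V=(p*·128.5182+(1−p*)·91.0604)/1.24=95.8876; Δ=(128.5182−91.0604)/(159.4409−76.9330)=0.4540; B=V−Δ·S=45.2689
Node (2,2) S=231.0737: V=(p*·59.4386+(1−p*)·128.5182)/1.24=62.2381; Δ=(59.4386−128.5182)/(330.4354−159.4409)=-0.4040; B=V−Δ·S=155.5889
Node (1,0) S=77.9700: V=(p*·95.8876+(1−p*)·74.5825)/1.24=72.9173; Δ=(95.8876−74.5825)/(111.4971−53.7993)=0.3693; B=V−Δ·S=44.1266
Node (1,1) S=161.5900: V=(p*·62.2381+(1−p*)·95.8876)/1.24=57.1596; Δ=(62.2381−95.8876)/(231.0737−111.4971)=-0.2814; B=V−Δ·S=102.6318
Node (0,0) S=113.0000: V=(p*·57.1596+(1−p*)·72.9173)/1.24=49.3592; Δ=(57.1596−72.9173)/(161.5900−77.9700)=-0.1884; B=V−Δ·S=70.6534
The time-0 hedge costs 49.3592, which is the no-arbitrage price.

(0,0): Delta=-0.1884 Bond=70.6534
(1,0): Delta=0.3693 Bond=44.1266
(1,1): Delta=-0.2814 Bond=102.6318
(2,0): Delta=-0.1391 Bond=82.0667
(2,1): Delta=0.4540 Bond=45.2689
(2,2): Delta=-0.4040 Bond=155.5889
(3,0): Delta=2.5333 Bond=2.5581
(3,1): Delta=-0.5846 Bond=136.0333
(3,2): Delta=0.6271 Bond=28.5317
(3,3): Delta=-0.5759 Bond=249.7224
V0=49.3592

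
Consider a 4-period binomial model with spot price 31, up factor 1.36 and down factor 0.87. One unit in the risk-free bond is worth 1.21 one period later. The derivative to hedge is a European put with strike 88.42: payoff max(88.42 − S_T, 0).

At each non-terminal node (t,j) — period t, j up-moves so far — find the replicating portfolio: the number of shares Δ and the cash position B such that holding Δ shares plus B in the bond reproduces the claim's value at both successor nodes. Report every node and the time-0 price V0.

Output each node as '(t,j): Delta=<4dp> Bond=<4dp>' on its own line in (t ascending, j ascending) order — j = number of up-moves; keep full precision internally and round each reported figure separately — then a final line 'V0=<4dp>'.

(0,0): Delta=-0.7811 Bond=36.3697
(1,0): Delta=-1.0000 Bond=49.9108
(1,1): Delta=-0.7193 Bond=41.4028
(2,0): Delta=-1.0000 Bond=60.3920
(2,1): Delta=-1.0000 Bond=60.3920
(2,2): Delta=-0.6401 Bond=45.5557
(3,0): Delta=-1.0000 Bond=73.0744
(3,1): Delta=-1.0000 Bond=73.0744
(3,2): Delta=-1.0000 Bond=73.0744
(3,3): Delta=-0.5386 Bond=47.2024
V0=12.1553

The replicating-portfolio and risk-neutral prices coincide; use p* = (1.21−0.87)/(1.36−0.87) = 0.6939 for the latter.
Payoff layer (t=4): V(4,0)=70.6602, V(4,1)=60.6575, V(4,2)=45.0212, V(4,3)=20.5782, V(4,4)=0.0000
  t=3,j=0: stock 20.4136 → up 27.7625 (V=60.6575), down 17.7598 (V=70.6602). Price 52.6608; hedge Δ=-1.0000, bond B=73.0744.
  t=3,j=1: stock 31.9109 → up 43.3988 (V=45.0212), down 27.7625 (V=60.6575). Price 41.1635; hedge Δ=-1.0000, bond B=73.0744.
  t=3,j=2: stock 49.8837 → up 67.8418 (V=20.5782), down 43.3988 (V=45.0212). Price 23.1907; hedge Δ=-1.0000, bond B=73.0744.
  t=3,j=3: stock 77.9791 → up 106.0516 (V=0.0000), down 67.8418 (V=20.5782). Price 5.2061; hedge Δ=-0.5386, bond B=47.2024.
  t=2,j=0: stock 23.4639 → up 31.9109 (V=41.1635), down 20.4136 (V=52.6608). Price 36.9281; hedge Δ=-1.0000, bond B=60.3920.
  t=2,j=1: stock 36.6792 → up 49.8837 (V=23.1907), down 31.9109 (V=41.1635). Price 23.7128; hedge Δ=-1.0000, bond B=60.3920.
  t=2,j=2: stock 57.3376 → up 77.9791 (V=5.2061), down 49.8837 (V=23.1907). Price 8.8526; hedge Δ=-0.6401, bond B=45.5557.
  t=1,j=0: stock 26.9700 → up 36.6792 (V=23.7128), down 23.4639 (V=36.9281). Price 22.9408; hedge Δ=-1.0000, bond B=49.9108.
  t=1,j=1: stock 42.1600 → up 57.3376 (V=8.8526), down 36.6792 (V=23.7128). Price 11.0757; hedge Δ=-0.7193, bond B=41.4028.
  t=0,j=0: stock 31.0000 → up 42.1600 (V=11.0757), down 26.9700 (V=22.9408). Price 12.1553; hedge Δ=-0.7811, bond B=36.3697.
Check: Δ(0,0)·S0 + B(0,0) = 12.1553 = V0.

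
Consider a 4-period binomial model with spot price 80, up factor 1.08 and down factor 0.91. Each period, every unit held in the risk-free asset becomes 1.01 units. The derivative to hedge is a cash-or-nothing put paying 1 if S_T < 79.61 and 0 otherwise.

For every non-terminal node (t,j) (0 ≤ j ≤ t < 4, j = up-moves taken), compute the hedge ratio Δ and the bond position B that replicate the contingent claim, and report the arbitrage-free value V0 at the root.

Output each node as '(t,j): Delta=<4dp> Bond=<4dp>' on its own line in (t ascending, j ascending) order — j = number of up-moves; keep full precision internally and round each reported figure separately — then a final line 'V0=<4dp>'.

Under the risk-neutral measure, an up-move has probability p* = (R−d)/(u−d) = 0.5882 and values discount at R = 1.01.
Terminal values V(4,·): V(4,0)=1.0000, V(4,1)=1.0000, V(4,2)=1.0000, V(4,3)=0.0000, V(4,4)=0.0000
(3,0): S=60.2857. Δ = (V_up−V_dn)/(S_up−S_dn) = (1.0000−1.0000)/(65.1085−54.8600) = 0.0000. V = [p*·1.0000 + (1−p*)·1.0000]/1.01 = 0.9901. B = V − Δ·S = 0.9901.
(3,1): S=71.5478. Δ = (V_up−V_dn)/(S_up−S_dn) = (1.0000−1.0000)/(77.2717−65.1085) = 0.0000. V = [p*·1.0000 + (1−p*)·1.0000]/1.01 = 0.9901. B = V − Δ·S = 0.9901.
(3,2): S=84.9139. Δ = (V_up−V_dn)/(S_up−S_dn) = (0.0000−1.0000)/(91.7070−77.2717) = -0.0693. V = [p*·0.0000 + (1−p*)·1.0000]/1.01 = 0.4077. B = V − Δ·S = 6.2900.
(3,3): S=100.7770. Δ = (V_up−V_dn)/(S_up−S_dn) = (0.0000−0.0000)/(108.8391−91.7070) = 0.0000. V = [p*·0.0000 + (1−p*)·0.0000]/1.01 = 0.0000. B = V − Δ·S = 0.0000.
(2,0): S=66.2480. Δ = (V_up−V_dn)/(S_up−S_dn) = (0.9901−0.9901)/(71.5478−60.2857) = 0.0000. V = [p*·0.9901 + (1−p*)·0.9901]/1.01 = 0.9803. B = V − Δ·S = 0.9803.
(2,1): S=78.6240. Δ = (V_up−V_dn)/(S_up−S_dn) = (0.4077−0.9901)/(84.9139−71.5478) = -0.0436. V = [p*·0.4077 + (1−p*)·0.9901]/1.01 = 0.6411. B = V − Δ·S = 4.0670.
(2,2): S=93.3120. Δ = (V_up−V_dn)/(S_up−S_dn) = (0.0000−0.4077)/(100.7770−84.9139) = -0.0257. V = [p*·0.0000 + (1−p*)·0.4077]/1.01 = 0.1662. B = V − Δ·S = 2.5644.
(1,0): S=72.8000. Δ = (V_up−V_dn)/(S_up−S_dn) = (0.6411−0.9803)/(78.6240−66.2480) = -0.0274. V = [p*·0.6411 + (1−p*)·0.9803]/1.01 = 0.7730. B = V − Δ·S = 2.7683.
(1,1): S=86.4000. Δ = (V_up−V_dn)/(S_up−S_dn) = (0.1662−0.6411)/(93.3120−78.6240) = -0.0323. V = [p*·0.1662 + (1−p*)·0.6411]/1.01 = 0.3582. B = V − Δ·S = 3.1516.
(0,0): S=80.0000. Δ = (V_up−V_dn)/(S_up−S_dn) = (0.3582−0.7730)/(86.4000−72.8000) = -0.0305. V = [p*·0.3582 + (1−p*)·0.7730]/1.01 = 0.5238. B = V − Δ·S = 2.9641.
Self-financing check: at every node Δ·S+B equals the discounted successor values.

(0,0): Delta=-0.0305 Bond=2.9641
(1,0): Delta=-0.0274 Bond=2.7683
(1,1): Delta=-0.0323 Bond=3.1516
(2,0): Delta=0.0000 Bond=0.9803
(2,1): Delta=-0.0436 Bond=4.0670
(2,2): Delta=-0.0257 Bond=2.5644
(3,0): Delta=0.0000 Bond=0.9901
(3,1): Delta=0.0000 Bond=0.9901
(3,2): Delta=-0.0693 Bond=6.2900
(3,3): Delta=0.0000 Bond=0.0000
V0=0.5238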